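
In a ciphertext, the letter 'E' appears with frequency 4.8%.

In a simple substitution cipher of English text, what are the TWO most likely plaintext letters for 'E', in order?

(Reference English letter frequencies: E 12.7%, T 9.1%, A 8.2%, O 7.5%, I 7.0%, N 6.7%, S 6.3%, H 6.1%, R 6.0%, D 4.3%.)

Step 1: Observed frequency of 'E' is 4.8%.
Step 2: Compute distances to each reference frequency and sort:
  D (4.3%): difference = 0.5% <-- BEST
  R (6.0%): difference = 1.2% <-- RUNNER-UP
  H (6.1%): difference = 1.3%
  S (6.3%): difference = 1.5%
  N (6.7%): difference = 1.9%
Step 3: Most likely is 'D' (4.3%, diff 0.5%); second most likely is 'R' (6.0%, diff 1.2%).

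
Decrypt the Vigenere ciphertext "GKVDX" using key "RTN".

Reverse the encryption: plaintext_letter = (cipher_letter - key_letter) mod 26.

Step 1: Extend key: RTNRT
Step 2: Decrypt each letter (c - k) mod 26:
  G(6) - R(17) = (6-17) mod 26 = 15 = P
  K(10) - T(19) = (10-19) mod 26 = 17 = R
  V(21) - N(13) = (21-13) mod 26 = 8 = I
  D(3) - R(17) = (3-17) mod 26 = 12 = M
  X(23) - T(19) = (23-19) mod 26 = 4 = E
Plaintext: PRIME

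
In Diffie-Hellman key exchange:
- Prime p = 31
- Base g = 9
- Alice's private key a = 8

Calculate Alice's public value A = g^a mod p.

Step 1: A = g^a mod p = 9^8 mod 31.
  9^1 mod 31 = 9
  9^2 mod 31 = (9 * 9) mod 31 = 19
  9^3 mod 31 = (19 * 9) mod 31 = 16
  9^4 mod 31 = (16 * 9) mod 31 = 20
  9^5 mod 31 = (20 * 9) mod 31 = 25
  9^6 mod 31 = (25 * 9) mod 31 = 8
  9^7 mod 31 = (8 * 9) mod 31 = 10
  9^8 mod 31 = (10 * 9) mod 31 = 28
Result: A = 28.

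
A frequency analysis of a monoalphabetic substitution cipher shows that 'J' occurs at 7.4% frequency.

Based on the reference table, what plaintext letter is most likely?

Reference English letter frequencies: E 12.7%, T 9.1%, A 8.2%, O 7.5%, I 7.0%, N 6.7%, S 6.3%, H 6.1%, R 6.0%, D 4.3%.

Step 1: The observed frequency is 7.4%.
Step 2: Compare with English frequencies:
  E: 12.7% (difference: 5.3%)
  T: 9.1% (difference: 1.7%)
  A: 8.2% (difference: 0.8%)
  O: 7.5% (difference: 0.1%) <-- closest
  I: 7.0% (difference: 0.4%)
  N: 6.7% (difference: 0.7%)
  S: 6.3% (difference: 1.1%)
  H: 6.1% (difference: 1.3%)
  R: 6.0% (difference: 1.4%)
  D: 4.3% (difference: 3.1%)
Step 3: 'J' most likely represents 'O' (frequency 7.5%).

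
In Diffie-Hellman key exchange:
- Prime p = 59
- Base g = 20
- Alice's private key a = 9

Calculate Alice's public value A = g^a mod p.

Step 1: A = g^a mod p = 20^9 mod 59.
  20^1 mod 59 = 20
  20^2 mod 59 = (20 * 20) mod 59 = 46
  20^3 mod 59 = (46 * 20) mod 59 = 35
  20^4 mod 59 = (35 * 20) mod 59 = 51
  20^5 mod 59 = (51 * 20) mod 59 = 17
  20^6 mod 59 = (17 * 20) mod 59 = 45
  20^7 mod 59 = (45 * 20) mod 59 = 15
  20^8 mod 59 = (15 * 20) mod 59 = 5
  20^9 mod 59 = (5 * 20) mod 59 = 41
Result: A = 41.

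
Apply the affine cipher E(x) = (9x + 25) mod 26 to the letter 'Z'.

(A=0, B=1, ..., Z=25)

Step 1: Convert 'Z' to number: x = 25.
Step 2: E(25) = (9 * 25 + 25) mod 26 = 250 mod 26 = 16.
Step 3: Convert 16 back to letter: Q.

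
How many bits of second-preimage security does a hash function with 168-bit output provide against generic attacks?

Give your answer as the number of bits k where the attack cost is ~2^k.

Step 1: The hash has a 168-bit output.
Step 2: Second-preimage resistance means: given a specific input x, it should be infeasible to find a different y with h(y) = h(x).
With a 168-bit output, a generic search for a second preimage costs about 2^168 evaluations (each trial matches the fixed target with probability 2^-168).
Step 3: Security level = 168 bits.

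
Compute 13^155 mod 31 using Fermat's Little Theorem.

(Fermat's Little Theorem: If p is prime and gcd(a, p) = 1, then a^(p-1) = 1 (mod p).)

Step 1: Since 31 is prime, by Fermat's Little Theorem: 13^30 = 1 (mod 31).
Step 2: Reduce exponent: 155 mod 30 = 5.
Step 3: So 13^155 = 13^5 (mod 31).
Step 4: 13^5 mod 31 = 6.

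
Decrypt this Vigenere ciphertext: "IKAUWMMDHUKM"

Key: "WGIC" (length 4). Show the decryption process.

Step 1: Key 'WGIC' has length 4. Extended key: WGICWGICWGIC
Step 2: Decrypt each position:
  I(8) - W(22) = 12 = M
  K(10) - G(6) = 4 = E
  A(0) - I(8) = 18 = S
  U(20) - C(2) = 18 = S
  W(22) - W(22) = 0 = A
  M(12) - G(6) = 6 = G
  M(12) - I(8) = 4 = E
  D(3) - C(2) = 1 = B
  H(7) - W(22) = 11 = L
  U(20) - G(6) = 14 = O
  K(10) - I(8) = 2 = C
  M(12) - C(2) = 10 = K
Plaintext: MESSAGEBLOCK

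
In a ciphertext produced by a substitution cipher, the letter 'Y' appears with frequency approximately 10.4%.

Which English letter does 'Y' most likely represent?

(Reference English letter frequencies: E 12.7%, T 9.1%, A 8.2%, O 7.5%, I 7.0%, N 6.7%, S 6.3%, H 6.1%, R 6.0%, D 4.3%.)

Step 1: The observed frequency is 10.4%.
Step 2: Compare with English frequencies:
  E: 12.7% (difference: 2.3%)
  T: 9.1% (difference: 1.3%) <-- closest
  A: 8.2% (difference: 2.2%)
  O: 7.5% (difference: 2.9%)
  I: 7.0% (difference: 3.4%)
  N: 6.7% (difference: 3.7%)
  S: 6.3% (difference: 4.1%)
  H: 6.1% (difference: 4.3%)
  R: 6.0% (difference: 4.4%)
  D: 4.3% (difference: 6.1%)
Step 3: 'Y' most likely represents 'T' (frequency 9.1%).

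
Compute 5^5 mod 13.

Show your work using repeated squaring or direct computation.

Step 1: Compute 5^5 mod 13 step by step, reducing modulo 13 at each step.
  5^1 mod 13 = 5
  5^2 mod 13 = (5 * 5) mod 13 = 12
  5^3 mod 13 = (12 * 5) mod 13 = 8
  5^4 mod 13 = (8 * 5) mod 13 = 1
  5^5 mod 13 = (1 * 5) mod 13 = 5
Step 2: Result = 5.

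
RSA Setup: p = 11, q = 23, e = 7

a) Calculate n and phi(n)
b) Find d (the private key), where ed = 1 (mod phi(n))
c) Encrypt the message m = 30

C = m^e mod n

Step 1: n = 11 * 23 = 253.
Step 2: phi(n) = (11-1)(23-1) = 10 * 22 = 220.
Step 3: Find d = 7^(-1) mod 220 = 63.
  Verify: 7 * 63 = 441 = 1 (mod 220).
Step 4: C = 30^7 mod 253 = 189.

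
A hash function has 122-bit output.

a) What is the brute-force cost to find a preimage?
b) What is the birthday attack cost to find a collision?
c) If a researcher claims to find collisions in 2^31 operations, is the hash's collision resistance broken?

Step 1: Preimage resistance requires brute-force of 2^122 operations.
Step 2: Collision resistance (birthday bound) = 2^(122/2) = 2^61.
Step 3: The claimed attack costs 2^31 operations.
Step 4: Since 2^31 < 2^61, the claimed attack beats the generic birthday bound, so collision resistance is broken.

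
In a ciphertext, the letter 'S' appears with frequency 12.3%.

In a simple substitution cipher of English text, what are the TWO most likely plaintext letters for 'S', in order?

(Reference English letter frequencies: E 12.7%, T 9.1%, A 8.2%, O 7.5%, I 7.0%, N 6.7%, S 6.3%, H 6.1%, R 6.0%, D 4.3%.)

Step 1: Observed frequency of 'S' is 12.3%.
Step 2: Compute distances to each reference frequency and sort:
  E (12.7%): difference = 0.4% <-- BEST
  T (9.1%): difference = 3.2% <-- RUNNER-UP
  A (8.2%): difference = 4.1%
  O (7.5%): difference = 4.8%
  I (7.0%): difference = 5.3%
Step 3: Most likely is 'E' (12.7%, diff 0.4%); second most likely is 'T' (9.1%, diff 3.2%).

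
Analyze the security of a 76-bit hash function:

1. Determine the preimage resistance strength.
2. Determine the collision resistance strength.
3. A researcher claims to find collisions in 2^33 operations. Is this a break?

Step 1: Preimage resistance requires brute-force of 2^76 operations.
Step 2: Collision resistance (birthday bound) = 2^(76/2) = 2^38.
Step 3: The claimed attack costs 2^33 operations.
Step 4: Since 2^33 < 2^38, the claimed attack beats the generic birthday bound, so collision resistance is broken.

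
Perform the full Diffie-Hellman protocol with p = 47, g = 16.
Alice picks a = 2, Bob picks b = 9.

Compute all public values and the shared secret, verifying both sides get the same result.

Step 1: A = g^a mod p = 16^2 mod 47 = 21.
Step 2: B = g^b mod p = 16^9 mod 47 = 14.
Step 3: Alice computes s = B^a mod p = 14^2 mod 47 = 8.
Step 4: Bob computes s = A^b mod p = 21^9 mod 47 = 8.
Both sides agree: shared secret = 8.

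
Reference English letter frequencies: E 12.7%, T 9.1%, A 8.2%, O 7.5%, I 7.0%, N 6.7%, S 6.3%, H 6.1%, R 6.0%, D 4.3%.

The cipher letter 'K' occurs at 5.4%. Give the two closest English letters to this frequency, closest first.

Step 1: Observed frequency of 'K' is 5.4%.
Step 2: Compute distances to each reference frequency and sort:
  R (6.0%): difference = 0.6% <-- BEST
  H (6.1%): difference = 0.7% <-- RUNNER-UP
  S (6.3%): difference = 0.9%
  D (4.3%): difference = 1.1%
  N (6.7%): difference = 1.3%
Step 3: Most likely is 'R' (6.0%, diff 0.6%); second most likely is 'H' (6.1%, diff 0.7%).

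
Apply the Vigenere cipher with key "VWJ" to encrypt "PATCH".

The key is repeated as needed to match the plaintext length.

Step 1: Repeat key to match plaintext length:
  Plaintext: PATCH
  Key:       VWJVW
Step 2: Encrypt each letter:
  P(15) + V(21) = (15+21) mod 26 = 10 = K
  A(0) + W(22) = (0+22) mod 26 = 22 = W
  T(19) + J(9) = (19+9) mod 26 = 2 = C
  C(2) + V(21) = (2+21) mod 26 = 23 = X
  H(7) + W(22) = (7+22) mod 26 = 3 = D
Ciphertext: KWCXD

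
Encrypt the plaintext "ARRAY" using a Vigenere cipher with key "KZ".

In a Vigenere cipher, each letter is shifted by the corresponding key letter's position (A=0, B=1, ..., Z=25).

Step 1: Repeat key to match plaintext length:
  Plaintext: ARRAY
  Key:       KZKZK
Step 2: Encrypt each letter:
  A(0) + K(10) = (0+10) mod 26 = 10 = K
  R(17) + Z(25) = (17+25) mod 26 = 16 = Q
  R(17) + K(10) = (17+10) mod 26 = 1 = B
  A(0) + Z(25) = (0+25) mod 26 = 25 = Z
  Y(24) + K(10) = (24+10) mod 26 = 8 = I
Ciphertext: KQBZI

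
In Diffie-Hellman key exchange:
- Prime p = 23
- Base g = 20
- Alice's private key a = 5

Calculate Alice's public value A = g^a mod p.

Step 1: A = g^a mod p = 20^5 mod 23.
  20^1 mod 23 = 20
  20^2 mod 23 = (20 * 20) mod 23 = 9
  20^3 mod 23 = (9 * 20) mod 23 = 19
  20^4 mod 23 = (19 * 20) mod 23 = 12
  20^5 mod 23 = (12 * 20) mod 23 = 10
Result: A = 10.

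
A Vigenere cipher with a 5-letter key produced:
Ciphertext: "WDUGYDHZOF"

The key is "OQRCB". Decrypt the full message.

Step 1: Key 'OQRCB' has length 5. Extended key: OQRCBOQRCB
Step 2: Decrypt each position:
  W(22) - O(14) = 8 = I
  D(3) - Q(16) = 13 = N
  U(20) - R(17) = 3 = D
  G(6) - C(2) = 4 = E
  Y(24) - B(1) = 23 = X
  D(3) - O(14) = 15 = P
  H(7) - Q(16) = 17 = R
  Z(25) - R(17) = 8 = I
  O(14) - C(2) = 12 = M
  F(5) - B(1) = 4 = E
Plaintext: INDEXPRIME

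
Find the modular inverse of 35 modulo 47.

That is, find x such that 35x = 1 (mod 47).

Step 1: We need x such that 35 * x = 1 (mod 47).
Step 2: Using the extended Euclidean algorithm or trial:
  35 * 43 = 1505 = 32 * 47 + 1.
Step 3: Since 1505 mod 47 = 1, the inverse is x = 43.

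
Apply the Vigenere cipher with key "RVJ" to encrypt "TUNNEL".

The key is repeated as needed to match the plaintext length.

Step 1: Repeat key to match plaintext length:
  Plaintext: TUNNEL
  Key:       RVJRVJ
Step 2: Encrypt each letter:
  T(19) + R(17) = (19+17) mod 26 = 10 = K
  U(20) + V(21) = (20+21) mod 26 = 15 = P
  N(13) + J(9) = (13+9) mod 26 = 22 = W
  N(13) + R(17) = (13+17) mod 26 = 4 = E
  E(4) + V(21) = (4+21) mod 26 = 25 = Z
  L(11) + J(9) = (11+9) mod 26 = 20 = U
Ciphertext: KPWEZU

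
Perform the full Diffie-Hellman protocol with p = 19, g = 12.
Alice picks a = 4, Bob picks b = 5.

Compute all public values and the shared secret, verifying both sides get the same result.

Step 1: A = g^a mod p = 12^4 mod 19 = 7.
Step 2: B = g^b mod p = 12^5 mod 19 = 8.
Step 3: Alice computes s = B^a mod p = 8^4 mod 19 = 11.
Step 4: Bob computes s = A^b mod p = 7^5 mod 19 = 11.
Both sides agree: shared secret = 11.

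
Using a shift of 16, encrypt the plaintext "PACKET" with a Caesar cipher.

Step 1: For each letter, shift forward by 16 positions (mod 26).
  P (position 15) -> position (15+16) mod 26 = 5 -> F
  A (position 0) -> position (0+16) mod 26 = 16 -> Q
  C (position 2) -> position (2+16) mod 26 = 18 -> S
  K (position 10) -> position (10+16) mod 26 = 0 -> A
  E (position 4) -> position (4+16) mod 26 = 20 -> U
  T (position 19) -> position (19+16) mod 26 = 9 -> J
Result: FQSAUJ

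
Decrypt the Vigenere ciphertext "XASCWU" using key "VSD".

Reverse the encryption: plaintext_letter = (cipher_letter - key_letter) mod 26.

Step 1: Extend key: VSDVSD
Step 2: Decrypt each letter (c - k) mod 26:
  X(23) - V(21) = (23-21) mod 26 = 2 = C
  A(0) - S(18) = (0-18) mod 26 = 8 = I
  S(18) - D(3) = (18-3) mod 26 = 15 = P
  C(2) - V(21) = (2-21) mod 26 = 7 = H
  W(22) - S(18) = (22-18) mod 26 = 4 = E
  U(20) - D(3) = (20-3) mod 26 = 17 = R
Plaintext: CIPHER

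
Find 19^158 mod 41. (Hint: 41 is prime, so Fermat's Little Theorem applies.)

Step 1: Since 41 is prime, by Fermat's Little Theorem: 19^40 = 1 (mod 41).
Step 2: Reduce exponent: 158 mod 40 = 38.
Step 3: So 19^158 = 19^38 (mod 41).
Step 4: 19^38 mod 41 = 5.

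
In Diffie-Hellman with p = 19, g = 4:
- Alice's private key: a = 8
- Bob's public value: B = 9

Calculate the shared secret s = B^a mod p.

Step 1: s = B^a mod p = 9^8 mod 19.
  9^1 mod 19 = 9
  9^2 mod 19 = (9 * 9) mod 19 = 5
  9^3 mod 19 = (5 * 9) mod 19 = 7
  9^4 mod 19 = (7 * 9) mod 19 = 6
  9^5 mod 19 = (6 * 9) mod 19 = 16
  9^6 mod 19 = (16 * 9) mod 19 = 11
  9^7 mod 19 = (11 * 9) mod 19 = 4
  9^8 mod 19 = (4 * 9) mod 19 = 17
Result: shared secret = 17.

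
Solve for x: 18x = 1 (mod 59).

Step 1: We need x such that 18 * x = 1 (mod 59).
Step 2: Using the extended Euclidean algorithm or trial:
  18 * 23 = 414 = 7 * 59 + 1.
Step 3: Since 414 mod 59 = 1, the inverse is x = 23.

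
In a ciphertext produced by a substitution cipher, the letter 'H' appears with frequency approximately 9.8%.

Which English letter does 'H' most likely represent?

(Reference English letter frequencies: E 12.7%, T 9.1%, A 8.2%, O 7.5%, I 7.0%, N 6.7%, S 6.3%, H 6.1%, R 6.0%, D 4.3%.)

Step 1: The observed frequency is 9.8%.
Step 2: Compare with English frequencies:
  E: 12.7% (difference: 2.9%)
  T: 9.1% (difference: 0.7%) <-- closest
  A: 8.2% (difference: 1.6%)
  O: 7.5% (difference: 2.3%)
  I: 7.0% (difference: 2.8%)
  N: 6.7% (difference: 3.1%)
  S: 6.3% (difference: 3.5%)
  H: 6.1% (difference: 3.7%)
  R: 6.0% (difference: 3.8%)
  D: 4.3% (difference: 5.5%)
Step 3: 'H' most likely represents 'T' (frequency 9.1%).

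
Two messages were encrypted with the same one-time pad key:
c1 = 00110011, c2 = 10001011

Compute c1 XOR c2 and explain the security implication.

Step 1: c1 XOR c2 = (m1 XOR k) XOR (m2 XOR k).
Step 2: By XOR associativity/commutativity: = m1 XOR m2 XOR k XOR k = m1 XOR m2.
Step 3: 00110011 XOR 10001011 = 10111000 = 184.
Step 4: The key cancels out! An attacker learns m1 XOR m2 = 184, revealing the relationship between plaintexts.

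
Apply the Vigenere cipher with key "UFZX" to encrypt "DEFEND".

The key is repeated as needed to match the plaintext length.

Step 1: Repeat key to match plaintext length:
  Plaintext: DEFEND
  Key:       UFZXUF
Step 2: Encrypt each letter:
  D(3) + U(20) = (3+20) mod 26 = 23 = X
  E(4) + F(5) = (4+5) mod 26 = 9 = J
  F(5) + Z(25) = (5+25) mod 26 = 4 = E
  E(4) + X(23) = (4+23) mod 26 = 1 = B
  N(13) + U(20) = (13+20) mod 26 = 7 = H
  D(3) + F(5) = (3+5) mod 26 = 8 = I
Ciphertext: XJEBHI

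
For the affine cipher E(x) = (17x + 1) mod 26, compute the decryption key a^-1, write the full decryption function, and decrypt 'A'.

Step 1: Find a^-1, the modular inverse of 17 mod 26.
Step 2: We need 17 * a^-1 = 1 (mod 26).
Step 3: 17 * 23 = 391 = 15 * 26 + 1, so a^-1 = 23.
Step 4: D(y) = 23(y - 1) mod 26.
Step 5: Apply to 'A' (y = 0): D(0) = 23 * (0 - 1) mod 26 = 23 * -1 mod 26 = 3 -> 'D'.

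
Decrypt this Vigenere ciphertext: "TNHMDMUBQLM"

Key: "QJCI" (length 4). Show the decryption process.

Step 1: Key 'QJCI' has length 4. Extended key: QJCIQJCIQJC
Step 2: Decrypt each position:
  T(19) - Q(16) = 3 = D
  N(13) - J(9) = 4 = E
  H(7) - C(2) = 5 = F
  M(12) - I(8) = 4 = E
  D(3) - Q(16) = 13 = N
  M(12) - J(9) = 3 = D
  U(20) - C(2) = 18 = S
  B(1) - I(8) = 19 = T
  Q(16) - Q(16) = 0 = A
  L(11) - J(9) = 2 = C
  M(12) - C(2) = 10 = K
Plaintext: DEFENDSTACK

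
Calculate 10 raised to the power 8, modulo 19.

Step 1: Compute 10^8 mod 19 step by step, reducing modulo 19 at each step.
  10^1 mod 19 = 10
  10^2 mod 19 = (10 * 10) mod 19 = 5
  10^3 mod 19 = (5 * 10) mod 19 = 12
  10^4 mod 19 = (12 * 10) mod 19 = 6
  10^5 mod 19 = (6 * 10) mod 19 = 3
  10^6 mod 19 = (3 * 10) mod 19 = 11
  10^7 mod 19 = (11 * 10) mod 19 = 15
  10^8 mod 19 = (15 * 10) mod 19 = 17
Step 2: Result = 17.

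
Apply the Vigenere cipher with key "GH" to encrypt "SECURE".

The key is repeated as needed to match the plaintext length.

Step 1: Repeat key to match plaintext length:
  Plaintext: SECURE
  Key:       GHGHGH
Step 2: Encrypt each letter:
  S(18) + G(6) = (18+6) mod 26 = 24 = Y
  E(4) + H(7) = (4+7) mod 26 = 11 = L
  C(2) + G(6) = (2+6) mod 26 = 8 = I
  U(20) + H(7) = (20+7) mod 26 = 1 = B
  R(17) + G(6) = (17+6) mod 26 = 23 = X
  E(4) + H(7) = (4+7) mod 26 = 11 = L
Ciphertext: YLIBXL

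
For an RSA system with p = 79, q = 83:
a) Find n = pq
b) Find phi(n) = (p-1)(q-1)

Step 1: n = p * q = 79 * 83 = 6557.
Step 2: phi(n) = (p-1)(q-1) = 78 * 82 = 6396.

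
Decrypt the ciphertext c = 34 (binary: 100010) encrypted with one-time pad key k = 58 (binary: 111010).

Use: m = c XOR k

Step 1: XOR ciphertext with key:
  Ciphertext: 100010
  Key:        111010
  XOR:        011000
Step 2: Plaintext = 011000 = 24 in decimal.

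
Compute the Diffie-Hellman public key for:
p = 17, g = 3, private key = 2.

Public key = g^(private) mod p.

Step 1: A = g^a mod p = 3^2 mod 17.
  3^1 mod 17 = 3
  3^2 mod 17 = (3 * 3) mod 17 = 9
Result: A = 9.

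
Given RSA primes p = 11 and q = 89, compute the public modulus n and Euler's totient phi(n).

Step 1: n = p * q = 11 * 89 = 979.
Step 2: phi(n) = (p-1)(q-1) = 10 * 88 = 880.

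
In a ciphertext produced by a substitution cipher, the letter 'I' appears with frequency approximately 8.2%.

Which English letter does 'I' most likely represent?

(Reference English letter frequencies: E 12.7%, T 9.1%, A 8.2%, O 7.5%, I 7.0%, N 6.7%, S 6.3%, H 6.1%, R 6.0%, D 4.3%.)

Step 1: The observed frequency is 8.2%.
Step 2: Compare with English frequencies:
  E: 12.7% (difference: 4.5%)
  T: 9.1% (difference: 0.9%)
  A: 8.2% (difference: 0.0%) <-- closest
  O: 7.5% (difference: 0.7%)
  I: 7.0% (difference: 1.2%)
  N: 6.7% (difference: 1.5%)
  S: 6.3% (difference: 1.9%)
  H: 6.1% (difference: 2.1%)
  R: 6.0% (difference: 2.2%)
  D: 4.3% (difference: 3.9%)
Step 3: 'I' most likely represents 'A' (frequency 8.2%).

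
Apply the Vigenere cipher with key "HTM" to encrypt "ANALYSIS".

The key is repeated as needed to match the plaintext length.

Step 1: Repeat key to match plaintext length:
  Plaintext: ANALYSIS
  Key:       HTMHTMHT
Step 2: Encrypt each letter:
  A(0) + H(7) = (0+7) mod 26 = 7 = H
  N(13) + T(19) = (13+19) mod 26 = 6 = G
  A(0) + M(12) = (0+12) mod 26 = 12 = M
  L(11) + H(7) = (11+7) mod 26 = 18 = S
  Y(24) + T(19) = (24+19) mod 26 = 17 = R
  S(18) + M(12) = (18+12) mod 26 = 4 = E
  I(8) + H(7) = (8+7) mod 26 = 15 = P
  S(18) + T(19) = (18+19) mod 26 = 11 = L
Ciphertext: HGMSREPL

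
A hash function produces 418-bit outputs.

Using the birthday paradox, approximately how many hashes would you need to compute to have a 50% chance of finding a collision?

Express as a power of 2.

Step 1: The birthday paradox gives collision probability ~50% after sqrt(2^n) = 2^(n/2) hashes.
Step 2: For 418-bit output: 2^(418/2) = 2^209.
Step 3: Approximately 2^209 hash computations needed.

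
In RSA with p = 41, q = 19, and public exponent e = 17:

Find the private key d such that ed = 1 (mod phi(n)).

Step 1: n = 41 * 19 = 779.
Step 2: phi(n) = 40 * 18 = 720.
Step 3: Find d such that 17 * d = 1 (mod 720).
Step 4: d = 17^(-1) mod 720 = 593.
Verification: 17 * 593 = 10081 = 14 * 720 + 1.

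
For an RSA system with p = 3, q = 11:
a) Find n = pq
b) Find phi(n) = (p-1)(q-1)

Step 1: n = p * q = 3 * 11 = 33.
Step 2: phi(n) = (p-1)(q-1) = 2 * 10 = 20.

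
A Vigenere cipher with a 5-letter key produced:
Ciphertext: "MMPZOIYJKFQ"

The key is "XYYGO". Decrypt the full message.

Step 1: Key 'XYYGO' has length 5. Extended key: XYYGOXYYGOX
Step 2: Decrypt each position:
  M(12) - X(23) = 15 = P
  M(12) - Y(24) = 14 = O
  P(15) - Y(24) = 17 = R
  Z(25) - G(6) = 19 = T
  O(14) - O(14) = 0 = A
  I(8) - X(23) = 11 = L
  Y(24) - Y(24) = 0 = A
  J(9) - Y(24) = 11 = L
  K(10) - G(6) = 4 = E
  F(5) - O(14) = 17 = R
  Q(16) - X(23) = 19 = T
Plaintext: PORTALALERT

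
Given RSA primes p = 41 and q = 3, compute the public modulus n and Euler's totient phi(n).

Step 1: n = p * q = 41 * 3 = 123.
Step 2: phi(n) = (p-1)(q-1) = 40 * 2 = 80.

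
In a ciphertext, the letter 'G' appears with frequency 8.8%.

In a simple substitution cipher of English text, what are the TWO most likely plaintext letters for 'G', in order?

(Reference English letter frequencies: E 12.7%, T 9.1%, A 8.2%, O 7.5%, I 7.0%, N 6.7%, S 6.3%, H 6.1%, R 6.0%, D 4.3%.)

Step 1: Observed frequency of 'G' is 8.8%.
Step 2: Compute distances to each reference frequency and sort:
  T (9.1%): difference = 0.3% <-- BEST
  A (8.2%): difference = 0.6% <-- RUNNER-UP
  O (7.5%): difference = 1.3%
  I (7.0%): difference = 1.8%
  N (6.7%): difference = 2.1%
Step 3: Most likely is 'T' (9.1%, diff 0.3%); second most likely is 'A' (8.2%, diff 0.6%).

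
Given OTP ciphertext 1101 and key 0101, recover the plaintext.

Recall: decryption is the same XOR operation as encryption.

Step 1: XOR ciphertext with key:
  Ciphertext: 1101
  Key:        0101
  XOR:        1000
Step 2: Plaintext = 1000 = 8 in decimal.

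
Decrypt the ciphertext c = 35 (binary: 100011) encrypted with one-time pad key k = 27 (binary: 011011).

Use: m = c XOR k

Step 1: XOR ciphertext with key:
  Ciphertext: 100011
  Key:        011011
  XOR:        111000
Step 2: Plaintext = 111000 = 56 in decimal.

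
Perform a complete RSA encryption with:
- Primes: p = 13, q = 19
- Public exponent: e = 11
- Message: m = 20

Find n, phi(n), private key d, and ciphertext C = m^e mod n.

Step 1: n = 13 * 19 = 247.
Step 2: phi(n) = (13-1)(19-1) = 12 * 18 = 216.
Step 3: Find d = 11^(-1) mod 216 = 59.
  Verify: 11 * 59 = 649 = 1 (mod 216).
Step 4: C = 20^11 mod 247 = 210.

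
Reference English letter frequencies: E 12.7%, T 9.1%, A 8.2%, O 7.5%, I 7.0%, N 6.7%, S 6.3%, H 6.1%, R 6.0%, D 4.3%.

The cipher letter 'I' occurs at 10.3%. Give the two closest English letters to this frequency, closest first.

Step 1: Observed frequency of 'I' is 10.3%.
Step 2: Compute distances to each reference frequency and sort:
  T (9.1%): difference = 1.2% <-- BEST
  A (8.2%): difference = 2.1% <-- RUNNER-UP
  E (12.7%): difference = 2.4%
  O (7.5%): difference = 2.8%
  I (7.0%): difference = 3.3%
Step 3: Most likely is 'T' (9.1%, diff 1.2%); second most likely is 'A' (8.2%, diff 2.1%).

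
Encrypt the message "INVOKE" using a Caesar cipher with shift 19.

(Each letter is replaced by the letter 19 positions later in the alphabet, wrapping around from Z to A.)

Step 1: For each letter, shift forward by 19 positions (mod 26).
  I (position 8) -> position (8+19) mod 26 = 1 -> B
  N (position 13) -> position (13+19) mod 26 = 6 -> G
  V (position 21) -> position (21+19) mod 26 = 14 -> O
  O (position 14) -> position (14+19) mod 26 = 7 -> H
  K (position 10) -> position (10+19) mod 26 = 3 -> D
  E (position 4) -> position (4+19) mod 26 = 23 -> X
Result: BGOHDX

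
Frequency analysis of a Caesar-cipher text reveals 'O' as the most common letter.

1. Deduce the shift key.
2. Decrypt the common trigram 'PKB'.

Step 1: In English, 'E' is the most frequent letter (12.7%).
Step 2: The most frequent ciphertext letter is 'O' (position 14).
Step 3: Shift = (14 - 4) mod 26 = 10.
Step 4: Decrypt 'PKB' by shifting back 10:
  P -> F
  K -> A
  B -> R
Step 5: 'PKB' decrypts to 'FAR'.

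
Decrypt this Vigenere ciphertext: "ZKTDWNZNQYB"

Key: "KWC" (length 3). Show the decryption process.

Step 1: Key 'KWC' has length 3. Extended key: KWCKWCKWCKW
Step 2: Decrypt each position:
  Z(25) - K(10) = 15 = P
  K(10) - W(22) = 14 = O
  T(19) - C(2) = 17 = R
  D(3) - K(10) = 19 = T
  W(22) - W(22) = 0 = A
  N(13) - C(2) = 11 = L
  Z(25) - K(10) = 15 = P
  N(13) - W(22) = 17 = R
  Q(16) - C(2) = 14 = O
  Y(24) - K(10) = 14 = O
  B(1) - W(22) = 5 = F
Plaintext: PORTALPROOF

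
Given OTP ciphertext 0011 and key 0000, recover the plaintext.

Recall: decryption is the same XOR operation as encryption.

Step 1: XOR ciphertext with key:
  Ciphertext: 0011
  Key:        0000
  XOR:        0011
Step 2: Plaintext = 0011 = 3 in decimal.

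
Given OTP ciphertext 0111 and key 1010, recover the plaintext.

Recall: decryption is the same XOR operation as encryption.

Step 1: XOR ciphertext with key:
  Ciphertext: 0111
  Key:        1010
  XOR:        1101
Step 2: Plaintext = 1101 = 13 in decimal.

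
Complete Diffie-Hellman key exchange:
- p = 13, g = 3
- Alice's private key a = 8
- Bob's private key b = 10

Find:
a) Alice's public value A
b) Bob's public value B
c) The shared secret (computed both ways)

Step 1: A = g^a mod p = 3^8 mod 13 = 9.
Step 2: B = g^b mod p = 3^10 mod 13 = 3.
Step 3: Alice computes s = B^a mod p = 3^8 mod 13 = 9.
Step 4: Bob computes s = A^b mod p = 9^10 mod 13 = 9.
Both sides agree: shared secret = 9.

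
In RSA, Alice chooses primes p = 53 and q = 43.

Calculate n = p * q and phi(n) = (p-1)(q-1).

Step 1: n = p * q = 53 * 43 = 2279.
Step 2: phi(n) = (p-1)(q-1) = 52 * 42 = 2184.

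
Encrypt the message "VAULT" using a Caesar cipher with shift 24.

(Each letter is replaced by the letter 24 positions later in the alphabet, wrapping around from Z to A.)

Step 1: For each letter, shift forward by 24 positions (mod 26).
  V (position 21) -> position (21+24) mod 26 = 19 -> T
  A (position 0) -> position (0+24) mod 26 = 24 -> Y
  U (position 20) -> position (20+24) mod 26 = 18 -> S
  L (position 11) -> position (11+24) mod 26 = 9 -> J
  T (position 19) -> position (19+24) mod 26 = 17 -> R
Result: TYSJR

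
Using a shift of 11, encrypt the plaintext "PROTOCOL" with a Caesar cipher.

Step 1: For each letter, shift forward by 11 positions (mod 26).
  P (position 15) -> position (15+11) mod 26 = 0 -> A
  R (position 17) -> position (17+11) mod 26 = 2 -> C
  O (position 14) -> position (14+11) mod 26 = 25 -> Z
  T (position 19) -> position (19+11) mod 26 = 4 -> E
  O (position 14) -> position (14+11) mod 26 = 25 -> Z
  C (position 2) -> position (2+11) mod 26 = 13 -> N
  O (position 14) -> position (14+11) mod 26 = 25 -> Z
  L (position 11) -> position (11+11) mod 26 = 22 -> W
Result: ACZEZNZW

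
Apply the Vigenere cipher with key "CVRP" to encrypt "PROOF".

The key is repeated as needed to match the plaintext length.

Step 1: Repeat key to match plaintext length:
  Plaintext: PROOF
  Key:       CVRPC
Step 2: Encrypt each letter:
  P(15) + C(2) = (15+2) mod 26 = 17 = R
  R(17) + V(21) = (17+21) mod 26 = 12 = M
  O(14) + R(17) = (14+17) mod 26 = 5 = F
  O(14) + P(15) = (14+15) mod 26 = 3 = D
  F(5) + C(2) = (5+2) mod 26 = 7 = H
Ciphertext: RMFDH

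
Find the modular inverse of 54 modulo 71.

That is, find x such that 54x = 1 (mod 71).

Step 1: We need x such that 54 * x = 1 (mod 71).
Step 2: Using the extended Euclidean algorithm or trial:
  54 * 25 = 1350 = 19 * 71 + 1.
Step 3: Since 1350 mod 71 = 1, the inverse is x = 25.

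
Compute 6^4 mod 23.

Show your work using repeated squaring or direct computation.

Step 1: Compute 6^4 mod 23 step by step, reducing modulo 23 at each step.
  6^1 mod 23 = 6
  6^2 mod 23 = (6 * 6) mod 23 = 13
  6^3 mod 23 = (13 * 6) mod 23 = 9
  6^4 mod 23 = (9 * 6) mod 23 = 8
Step 2: Result = 8.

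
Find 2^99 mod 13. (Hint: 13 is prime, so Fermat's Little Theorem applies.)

Step 1: Since 13 is prime, by Fermat's Little Theorem: 2^12 = 1 (mod 13).
Step 2: Reduce exponent: 99 mod 12 = 3.
Step 3: So 2^99 = 2^3 (mod 13).
Step 4: 2^3 mod 13 = 8.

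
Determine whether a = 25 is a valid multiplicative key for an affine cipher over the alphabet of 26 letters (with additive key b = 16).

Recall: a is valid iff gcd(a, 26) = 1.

Step 1: Compute gcd(25, 26).
Step 2: gcd(25, 26) = 1.
Since gcd = 1, 25 is coprime with 26, so it is a valid key.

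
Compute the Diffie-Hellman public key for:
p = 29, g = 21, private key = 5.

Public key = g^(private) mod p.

Step 1: A = g^a mod p = 21^5 mod 29.
  21^1 mod 29 = 21
  21^2 mod 29 = (21 * 21) mod 29 = 6
  21^3 mod 29 = (6 * 21) mod 29 = 10
  21^4 mod 29 = (10 * 21) mod 29 = 7
  21^5 mod 29 = (7 * 21) mod 29 = 2
Result: A = 2.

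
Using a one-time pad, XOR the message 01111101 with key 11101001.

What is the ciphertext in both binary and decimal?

Step 1: Write out the XOR operation bit by bit:
  Message: 01111101
  Key:     11101001
  XOR:     10010100
Step 2: Convert to decimal: 10010100 = 148.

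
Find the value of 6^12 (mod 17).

Step 1: Compute 6^12 mod 17 step by step, reducing modulo 17 at each step.
  6^1 mod 17 = 6
  6^2 mod 17 = (6 * 6) mod 17 = 2
  6^3 mod 17 = (2 * 6) mod 17 = 12
  6^4 mod 17 = (12 * 6) mod 17 = 4
  6^5 mod 17 = (4 * 6) mod 17 = 7
  6^6 mod 17 = (7 * 6) mod 17 = 8
  6^7 mod 17 = (8 * 6) mod 17 = 14
  6^8 mod 17 = (14 * 6) mod 17 = 16
  6^9 mod 17 = (16 * 6) mod 17 = 11
  6^10 mod 17 = (11 * 6) mod 17 = 15
  6^11 mod 17 = (15 * 6) mod 17 = 5
  6^12 mod 17 = (5 * 6) mod 17 = 13
Step 2: Result = 13.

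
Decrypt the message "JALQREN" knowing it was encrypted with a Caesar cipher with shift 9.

Step 1: Reverse the shift by subtracting 9 from each letter position.
  J (position 9) -> position (9-9) mod 26 = 0 -> A
  A (position 0) -> position (0-9) mod 26 = 17 -> R
  L (position 11) -> position (11-9) mod 26 = 2 -> C
  Q (position 16) -> position (16-9) mod 26 = 7 -> H
  R (position 17) -> position (17-9) mod 26 = 8 -> I
  E (position 4) -> position (4-9) mod 26 = 21 -> V
  N (position 13) -> position (13-9) mod 26 = 4 -> E
Decrypted message: ARCHIVE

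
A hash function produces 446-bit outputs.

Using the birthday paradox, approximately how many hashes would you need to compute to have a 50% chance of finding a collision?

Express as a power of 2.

Step 1: The birthday paradox gives collision probability ~50% after sqrt(2^n) = 2^(n/2) hashes.
Step 2: For 446-bit output: 2^(446/2) = 2^223.
Step 3: Approximately 2^223 hash computations needed.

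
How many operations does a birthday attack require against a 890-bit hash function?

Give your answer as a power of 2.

Step 1: The birthday paradox gives collision probability ~50% after sqrt(2^n) = 2^(n/2) hashes.
Step 2: For 890-bit output: 2^(890/2) = 2^445.
Step 3: Approximately 2^445 hash computations needed.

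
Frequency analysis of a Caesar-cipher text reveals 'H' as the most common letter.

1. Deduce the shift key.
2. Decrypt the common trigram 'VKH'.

Step 1: In English, 'E' is the most frequent letter (12.7%).
Step 2: The most frequent ciphertext letter is 'H' (position 7).
Step 3: Shift = (7 - 4) mod 26 = 3.
Step 4: Decrypt 'VKH' by shifting back 3:
  V -> S
  K -> H
  H -> E
Step 5: 'VKH' decrypts to 'SHE'.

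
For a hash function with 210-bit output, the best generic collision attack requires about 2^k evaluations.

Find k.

Step 1: The hash has a 210-bit output.
Step 2: Collision resistance means it should be infeasible to find any x != y with h(x) = h(y).
By the birthday bound, a generic collision search succeeds after about sqrt(2^210) = 2^(210/2) = 2^105 evaluations.
Step 3: Security level = 105 bits.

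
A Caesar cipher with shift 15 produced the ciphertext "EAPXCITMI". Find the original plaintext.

Step 1: Reverse the shift by subtracting 15 from each letter position.
  E (position 4) -> position (4-15) mod 26 = 15 -> P
  A (position 0) -> position (0-15) mod 26 = 11 -> L
  P (position 15) -> position (15-15) mod 26 = 0 -> A
  X (position 23) -> position (23-15) mod 26 = 8 -> I
  C (position 2) -> position (2-15) mod 26 = 13 -> N
  I (position 8) -> position (8-15) mod 26 = 19 -> T
  T (position 19) -> position (19-15) mod 26 = 4 -> E
  M (position 12) -> position (12-15) mod 26 = 23 -> X
  I (position 8) -> position (8-15) mod 26 = 19 -> T
Decrypted message: PLAINTEXT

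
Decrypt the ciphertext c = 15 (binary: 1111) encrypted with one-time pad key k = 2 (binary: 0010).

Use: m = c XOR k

Step 1: XOR ciphertext with key:
  Ciphertext: 1111
  Key:        0010
  XOR:        1101
Step 2: Plaintext = 1101 = 13 in decimal.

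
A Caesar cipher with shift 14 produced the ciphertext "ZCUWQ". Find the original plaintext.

Step 1: Reverse the shift by subtracting 14 from each letter position.
  Z (position 25) -> position (25-14) mod 26 = 11 -> L
  C (position 2) -> position (2-14) mod 26 = 14 -> O
  U (position 20) -> position (20-14) mod 26 = 6 -> G
  W (position 22) -> position (22-14) mod 26 = 8 -> I
  Q (position 16) -> position (16-14) mod 26 = 2 -> C
Decrypted message: LOGIC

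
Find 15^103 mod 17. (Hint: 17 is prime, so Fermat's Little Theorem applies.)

Step 1: Since 17 is prime, by Fermat's Little Theorem: 15^16 = 1 (mod 17).
Step 2: Reduce exponent: 103 mod 16 = 7.
Step 3: So 15^103 = 15^7 (mod 17).
Step 4: 15^7 mod 17 = 8.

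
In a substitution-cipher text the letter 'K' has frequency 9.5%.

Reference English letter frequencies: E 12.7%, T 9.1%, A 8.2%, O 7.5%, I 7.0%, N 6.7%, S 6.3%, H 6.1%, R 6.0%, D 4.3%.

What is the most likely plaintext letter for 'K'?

Step 1: The observed frequency is 9.5%.
Step 2: Compare with English frequencies:
  E: 12.7% (difference: 3.2%)
  T: 9.1% (difference: 0.4%) <-- closest
  A: 8.2% (difference: 1.3%)
  O: 7.5% (difference: 2.0%)
  I: 7.0% (difference: 2.5%)
  N: 6.7% (difference: 2.8%)
  S: 6.3% (difference: 3.2%)
  H: 6.1% (difference: 3.4%)
  R: 6.0% (difference: 3.5%)
  D: 4.3% (difference: 5.2%)
Step 3: 'K' most likely represents 'T' (frequency 9.1%).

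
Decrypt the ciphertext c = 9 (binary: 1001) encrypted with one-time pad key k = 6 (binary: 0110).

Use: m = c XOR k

Step 1: XOR ciphertext with key:
  Ciphertext: 1001
  Key:        0110
  XOR:        1111
Step 2: Plaintext = 1111 = 15 in decimal.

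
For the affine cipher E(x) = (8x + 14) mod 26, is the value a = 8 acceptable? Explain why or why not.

Step 1: Compute gcd(8, 26).
Step 2: gcd(8, 26) = 2.
Since gcd = 2 != 1, 8 shares a common factor with 26, so it cannot be used.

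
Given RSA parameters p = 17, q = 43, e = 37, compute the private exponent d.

Step 1: n = 17 * 43 = 731.
Step 2: phi(n) = 16 * 42 = 672.
Step 3: Find d such that 37 * d = 1 (mod 672).
Step 4: d = 37^(-1) mod 672 = 109.
Verification: 37 * 109 = 4033 = 6 * 672 + 1.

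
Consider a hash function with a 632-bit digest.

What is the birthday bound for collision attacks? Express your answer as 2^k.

Step 1: The birthday paradox gives collision probability ~50% after sqrt(2^n) = 2^(n/2) hashes.
Step 2: For 632-bit output: 2^(632/2) = 2^316.
Step 3: Approximately 2^316 hash computations needed.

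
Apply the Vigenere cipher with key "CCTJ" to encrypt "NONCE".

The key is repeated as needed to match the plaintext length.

Step 1: Repeat key to match plaintext length:
  Plaintext: NONCE
  Key:       CCTJC
Step 2: Encrypt each letter:
  N(13) + C(2) = (13+2) mod 26 = 15 = P
  O(14) + C(2) = (14+2) mod 26 = 16 = Q
  N(13) + T(19) = (13+19) mod 26 = 6 = G
  C(2) + J(9) = (2+9) mod 26 = 11 = L
  E(4) + C(2) = (4+2) mod 26 = 6 = G
Ciphertext: PQGLG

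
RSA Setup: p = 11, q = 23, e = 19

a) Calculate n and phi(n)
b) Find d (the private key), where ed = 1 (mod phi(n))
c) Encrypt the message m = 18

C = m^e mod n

Step 1: n = 11 * 23 = 253.
Step 2: phi(n) = (11-1)(23-1) = 10 * 22 = 220.
Step 3: Find d = 19^(-1) mod 220 = 139.
  Verify: 19 * 139 = 2641 = 1 (mod 220).
Step 4: C = 18^19 mod 253 = 85.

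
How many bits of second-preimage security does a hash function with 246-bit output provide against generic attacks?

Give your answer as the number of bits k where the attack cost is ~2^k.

Step 1: The hash has a 246-bit output.
Step 2: Second-preimage resistance means: given a specific input x, it should be infeasible to find a different y with h(y) = h(x).
With a 246-bit output, a generic search for a second preimage costs about 2^246 evaluations (each trial matches the fixed target with probability 2^-246).
Step 3: Security level = 246 bits.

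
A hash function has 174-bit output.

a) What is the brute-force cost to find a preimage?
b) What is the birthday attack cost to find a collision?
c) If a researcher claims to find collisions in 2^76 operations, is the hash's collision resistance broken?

Step 1: Preimage resistance requires brute-force of 2^174 operations.
Step 2: Collision resistance (birthday bound) = 2^(174/2) = 2^87.
Step 3: The claimed attack costs 2^76 operations.
Step 4: Since 2^76 < 2^87, the claimed attack beats the generic birthday bound, so collision resistance is broken.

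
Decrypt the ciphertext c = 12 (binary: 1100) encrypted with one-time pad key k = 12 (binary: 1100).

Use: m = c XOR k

Step 1: XOR ciphertext with key:
  Ciphertext: 1100
  Key:        1100
  XOR:        0000
Step 2: Plaintext = 0000 = 0 in decimal.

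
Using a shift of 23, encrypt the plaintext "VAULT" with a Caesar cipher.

Step 1: For each letter, shift forward by 23 positions (mod 26).
  V (position 21) -> position (21+23) mod 26 = 18 -> S
  A (position 0) -> position (0+23) mod 26 = 23 -> X
  U (position 20) -> position (20+23) mod 26 = 17 -> R
  L (position 11) -> position (11+23) mod 26 = 8 -> I
  T (position 19) -> position (19+23) mod 26 = 16 -> Q
Result: SXRIQ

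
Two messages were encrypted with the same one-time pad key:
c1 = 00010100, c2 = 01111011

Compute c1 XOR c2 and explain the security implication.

Step 1: c1 XOR c2 = (m1 XOR k) XOR (m2 XOR k).
Step 2: By XOR associativity/commutativity: = m1 XOR m2 XOR k XOR k = m1 XOR m2.
Step 3: 00010100 XOR 01111011 = 01101111 = 111.
Step 4: The key cancels out! An attacker learns m1 XOR m2 = 111, revealing the relationship between plaintexts.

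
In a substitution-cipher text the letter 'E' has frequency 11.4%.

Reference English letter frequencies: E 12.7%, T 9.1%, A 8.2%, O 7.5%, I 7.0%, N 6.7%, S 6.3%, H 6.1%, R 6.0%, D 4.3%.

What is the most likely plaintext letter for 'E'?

Step 1: The observed frequency is 11.4%.
Step 2: Compare with English frequencies:
  E: 12.7% (difference: 1.3%) <-- closest
  T: 9.1% (difference: 2.3%)
  A: 8.2% (difference: 3.2%)
  O: 7.5% (difference: 3.9%)
  I: 7.0% (difference: 4.4%)
  N: 6.7% (difference: 4.7%)
  S: 6.3% (difference: 5.1%)
  H: 6.1% (difference: 5.3%)
  R: 6.0% (difference: 5.4%)
  D: 4.3% (difference: 7.1%)
Step 3: 'E' most likely represents 'E' (frequency 12.7%).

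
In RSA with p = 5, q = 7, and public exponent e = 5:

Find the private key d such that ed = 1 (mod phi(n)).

Step 1: n = 5 * 7 = 35.
Step 2: phi(n) = 4 * 6 = 24.
Step 3: Find d such that 5 * d = 1 (mod 24).
Step 4: d = 5^(-1) mod 24 = 5.
Verification: 5 * 5 = 25 = 1 * 24 + 1.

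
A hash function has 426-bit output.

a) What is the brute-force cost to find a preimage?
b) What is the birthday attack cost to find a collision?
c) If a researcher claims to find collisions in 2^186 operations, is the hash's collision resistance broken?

Step 1: Preimage resistance requires brute-force of 2^426 operations.
Step 2: Collision resistance (birthday bound) = 2^(426/2) = 2^213.
Step 3: The claimed attack costs 2^186 operations.
Step 4: Since 2^186 < 2^213, the claimed attack beats the generic birthday bound, so collision resistance is broken.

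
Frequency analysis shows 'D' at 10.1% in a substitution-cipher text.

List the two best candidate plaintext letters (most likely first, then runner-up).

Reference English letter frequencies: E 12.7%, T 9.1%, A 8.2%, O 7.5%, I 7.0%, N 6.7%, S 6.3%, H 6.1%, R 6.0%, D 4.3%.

Step 1: Observed frequency of 'D' is 10.1%.
Step 2: Compute distances to each reference frequency and sort:
  T (9.1%): difference = 1.0% <-- BEST
  A (8.2%): difference = 1.9% <-- RUNNER-UP
  E (12.7%): difference = 2.6%
  O (7.5%): difference = 2.6%
  I (7.0%): difference = 3.1%
Step 3: Most likely is 'T' (9.1%, diff 1.0%); second most likely is 'A' (8.2%, diff 1.9%).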